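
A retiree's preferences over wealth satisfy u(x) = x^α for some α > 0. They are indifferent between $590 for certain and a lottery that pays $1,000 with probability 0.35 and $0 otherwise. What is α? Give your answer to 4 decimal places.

Since u(0) = 0, the lottery's EU is 0.35·1000^α.
Setting u(590) equal to that: 590^α = 0.35·1000^α ⇒ (590/1000)^α = 0.35.
Taking logs: α·ln(590/1000) = ln(0.35), so α = -1.0498221 / -0.5276327 ≈ 1.9897.

α ≈ 1.9897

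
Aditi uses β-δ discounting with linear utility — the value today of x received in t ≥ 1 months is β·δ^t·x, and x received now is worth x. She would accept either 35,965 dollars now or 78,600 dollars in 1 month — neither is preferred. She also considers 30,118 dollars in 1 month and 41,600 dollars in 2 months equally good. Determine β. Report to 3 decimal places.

β ≈ 0.632

The second indifference involves only future payoffs, so β cancels: β·δ^1·30118 = β·δ^2·41600, giving δ = 30118/41600 = 0.72399.
Substituting δ into 35965 = β·δ·78600: β = 35965/(56905.644) ≈ 0.632.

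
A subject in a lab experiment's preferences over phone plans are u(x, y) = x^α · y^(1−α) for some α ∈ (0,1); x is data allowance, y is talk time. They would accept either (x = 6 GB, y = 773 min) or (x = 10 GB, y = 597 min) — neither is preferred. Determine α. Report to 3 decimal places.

Indifference: 6^α · 773^(1−α) = 10^α · 597^(1−α).
Rearrange to (6/10)^α = (597/773)^(1−α) and take logs: α·-0.510826 = (1−α)·-0.258362.
With A = -0.510826 and B = -0.258362: α·A = (1−α)·B, so α = B/(A+B) = -0.258362/-0.769188 ≈ 0.336.

α ≈ 0.336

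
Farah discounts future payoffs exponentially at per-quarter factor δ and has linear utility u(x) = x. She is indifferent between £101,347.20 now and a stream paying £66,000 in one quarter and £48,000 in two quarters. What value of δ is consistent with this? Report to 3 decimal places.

Present value of the stream is 66000·δ + 48000·δ². Indifference gives 66000δ + 48000δ² = 101347.20.
So 48000δ² + 66000δ − 101347.20 = 0.
δ = (−66000 + √(66000² + 4·48000·101347.20)) / (2·48000) = (−66000 + √23814662400.00) / 96000 ≈ 0.920.

δ ≈ 0.920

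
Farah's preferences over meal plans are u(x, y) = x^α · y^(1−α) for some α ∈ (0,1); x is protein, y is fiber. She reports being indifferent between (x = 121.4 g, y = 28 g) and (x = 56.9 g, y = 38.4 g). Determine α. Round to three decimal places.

Set the two utilities equal: 121.4^α·28^(1−α) = 56.9^α·38.4^(1−α).
Rearrange to (121.4/56.9)^α = (38.4/28)^(1−α) and take logs: α·0.757796 = (1−α)·0.315853.
With A = 0.757796 and B = 0.315853: α·A = (1−α)·B, so α = B/(A+B) = 0.315853/1.073649 ≈ 0.294.

α ≈ 0.294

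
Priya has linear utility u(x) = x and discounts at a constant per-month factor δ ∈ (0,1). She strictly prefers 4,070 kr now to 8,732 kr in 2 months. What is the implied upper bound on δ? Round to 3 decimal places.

The preference means 4070 > δ^2·8732.
So δ^2 < 4070/8732 = 0.46610; taking the square root of both positive sides preserves the inequality.
δ < (4070/8732)^(1/2) ≈ 0.683.

δ < 0.683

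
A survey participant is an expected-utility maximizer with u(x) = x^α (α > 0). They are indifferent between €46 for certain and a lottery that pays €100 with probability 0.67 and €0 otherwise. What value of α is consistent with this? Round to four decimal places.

EU(lottery) = 0.67·100^α + 0.33·0 = 0.67·100^α.
Setting u(46) equal to that: 46^α = 0.67·100^α ⇒ (46/100)^α = 0.67.
Taking logs: α·ln(46/100) = ln(0.67), so α = -0.4004776 / -0.7765288 ≈ 0.5157.

α ≈ 0.5157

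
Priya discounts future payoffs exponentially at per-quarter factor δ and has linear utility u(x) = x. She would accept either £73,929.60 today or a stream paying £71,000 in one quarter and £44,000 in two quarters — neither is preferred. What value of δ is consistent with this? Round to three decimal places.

Present value of the stream is 71000·δ + 44000·δ². Indifference gives 71000δ + 44000δ² = 73929.60.
That is, 44000δ² + 71000δ − 73929.60 = 0, a quadratic in δ.
By the quadratic formula (taking the positive root), δ = (−71000 + √18052609600.00) / 88000 ≈ 0.720.

δ ≈ 0.720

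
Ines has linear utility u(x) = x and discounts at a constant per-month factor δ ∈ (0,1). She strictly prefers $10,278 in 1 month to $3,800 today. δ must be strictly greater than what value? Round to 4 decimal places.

δ > 0.3697

The preference means 3800 < δ·10278.
So δ > 3800/10278 = 0.36972.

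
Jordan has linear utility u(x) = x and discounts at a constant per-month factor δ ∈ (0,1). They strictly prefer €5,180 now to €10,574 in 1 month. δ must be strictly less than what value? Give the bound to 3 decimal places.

δ < 0.490

The preference means 5180 > δ·10574.
Dividing through by 10574 gives δ < 0.48988.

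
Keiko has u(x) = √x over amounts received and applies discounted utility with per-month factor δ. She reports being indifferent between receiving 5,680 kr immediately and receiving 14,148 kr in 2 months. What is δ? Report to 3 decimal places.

The payoff in 2 months is discounted by δ^2, so u(5680) = δ^2·u(14148) and δ^2 = u(5680)/u(14148).
Since u(x) = √x, δ^2 = √(5680/14148) = 0.63362.
So δ = 0.63362^(1/2) ≈ 0.796.

δ ≈ 0.796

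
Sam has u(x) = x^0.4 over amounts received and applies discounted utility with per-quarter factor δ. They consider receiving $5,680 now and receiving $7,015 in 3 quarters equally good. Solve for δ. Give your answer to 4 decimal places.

Indifference means u(5680) = δ^3 · u(7015), so δ^3 = u(5680)/u(7015).
Since u(x) = x^0.4, δ^3 = (5680/7015)^0.4 = 0.80969^0.4 = 0.91903.
Hence δ = (0.91903)^(1/3) = 0.972246.

δ ≈ 0.9722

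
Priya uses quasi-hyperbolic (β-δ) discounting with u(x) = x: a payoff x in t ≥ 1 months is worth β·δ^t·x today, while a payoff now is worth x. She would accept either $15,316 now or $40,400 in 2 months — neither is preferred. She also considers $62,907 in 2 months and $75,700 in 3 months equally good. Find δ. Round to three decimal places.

The second indifference involves only future payoffs, so β cancels: β·δ^2·62907 = β·δ^3·75700, giving δ = 62907/75700 = 0.83100.

δ ≈ 0.831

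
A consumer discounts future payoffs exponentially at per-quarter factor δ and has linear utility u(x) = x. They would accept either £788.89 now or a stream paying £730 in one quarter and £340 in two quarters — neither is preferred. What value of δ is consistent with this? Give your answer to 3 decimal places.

δ ≈ 0.790

Present value of the stream is 730·δ + 340·δ². Indifference gives 730δ + 340δ² = 788.89.
Rearranged: 340δ² + 730δ − 788.89 = 0.
δ = (−730 + √(730² + 4·340·788.89)) / (2·340) = (−730 + √1605790.40) / 680 ≈ 0.790.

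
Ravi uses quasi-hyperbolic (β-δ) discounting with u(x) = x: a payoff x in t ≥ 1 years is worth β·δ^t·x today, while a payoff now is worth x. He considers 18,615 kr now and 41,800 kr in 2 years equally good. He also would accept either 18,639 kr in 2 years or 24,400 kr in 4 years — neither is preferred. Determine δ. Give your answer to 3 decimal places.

Both payoffs in the second observation are in the future, so β drops out: δ^2·18639 = δ^4·24400 ⇒ δ^2 = 18639/24400 = 0.76389, so δ = 0.87401.

δ ≈ 0.874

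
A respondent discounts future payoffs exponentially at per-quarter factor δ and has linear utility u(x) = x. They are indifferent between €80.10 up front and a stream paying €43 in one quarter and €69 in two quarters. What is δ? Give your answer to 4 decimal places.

δ ≈ 0.8100

Present value of the stream is 43·δ + 69·δ². Indifference gives 43δ + 69δ² = 80.10.
That is, 69δ² + 43δ − 80.10 = 0, a quadratic in δ.
The positive root is δ = [−43 + √(43² + 4·69·80.10)] / (2·69) = (−43 + 154.779)/138 ≈ 0.8100.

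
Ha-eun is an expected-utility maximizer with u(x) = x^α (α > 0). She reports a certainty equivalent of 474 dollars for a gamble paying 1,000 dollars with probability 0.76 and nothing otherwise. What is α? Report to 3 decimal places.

α ≈ 0.368

Since u(0) = 0, the lottery's EU is 0.76·1000^α.
Setting u(474) equal to that: 474^α = 0.76·1000^α ⇒ (474/1000)^α = 0.76.
α = ln(0.76) / ln(474/1000) = -0.274437/-0.746548 ≈ 0.368.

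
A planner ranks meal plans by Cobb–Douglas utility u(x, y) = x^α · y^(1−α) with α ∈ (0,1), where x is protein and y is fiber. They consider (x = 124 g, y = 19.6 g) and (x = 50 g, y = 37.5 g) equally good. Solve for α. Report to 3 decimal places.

α ≈ 0.417

Indifference: 124^α · 19.6^(1−α) = 50^α · 37.5^(1−α).
Taking logs: α·ln 124 + (1−α)·ln 19.6 = α·ln 50 + (1−α)·ln 37.5, i.e. α·0.908259 = (1−α)·0.648811.
So α/(1−α) = (0.648811)/(0.908259) = 0.714346, and α = 0.714346/1.714346 ≈ 0.417.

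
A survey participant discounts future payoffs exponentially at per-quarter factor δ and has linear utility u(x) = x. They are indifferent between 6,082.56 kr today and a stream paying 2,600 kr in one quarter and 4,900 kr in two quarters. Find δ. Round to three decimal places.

δ ≈ 0.880

The stream is worth 2600δ + 4900δ² today, so 2600δ + 4900δ² = 6082.56.
That is, 4900δ² + 2600δ − 6082.56 = 0, a quadratic in δ.
The positive root is δ = [−2600 + √(2600² + 4·4900·6082.56)] / (2·4900) = (−2600 + 11224.000)/9800 ≈ 0.880.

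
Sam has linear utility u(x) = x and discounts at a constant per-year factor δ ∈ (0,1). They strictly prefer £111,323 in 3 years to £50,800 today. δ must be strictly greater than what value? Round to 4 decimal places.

The preference means 50800 < δ^3·111323.
So δ^3 > 50800/111323 = 0.45633; taking the cube root of both positive sides preserves the inequality.
δ > 0.45633^(1/3) = 0.7699.

δ > 0.7699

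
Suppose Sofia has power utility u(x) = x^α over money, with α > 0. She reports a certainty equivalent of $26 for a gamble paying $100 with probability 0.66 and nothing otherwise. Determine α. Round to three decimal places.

EU(lottery) = 0.66·100^α + 0.34·0 = 0.66·100^α.
Setting u(26) equal to that: 26^α = 0.66·100^α ⇒ (26/100)^α = 0.66.
α = ln(0.66) / ln(26/100) = -0.415515/-1.347074 ≈ 0.308.

α ≈ 0.308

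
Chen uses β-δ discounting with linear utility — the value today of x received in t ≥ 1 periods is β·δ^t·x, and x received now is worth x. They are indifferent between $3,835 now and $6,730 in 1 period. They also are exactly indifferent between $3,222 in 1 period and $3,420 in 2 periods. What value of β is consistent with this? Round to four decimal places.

The second indifference involves only future payoffs, so β cancels: β·δ^1·3222 = β·δ^2·3420, giving δ = 3222/3420 = 0.94211.
Substituting δ into 3835 = β·δ·6730: β = 3835/(6340.368) ≈ 0.6049.

β ≈ 0.6049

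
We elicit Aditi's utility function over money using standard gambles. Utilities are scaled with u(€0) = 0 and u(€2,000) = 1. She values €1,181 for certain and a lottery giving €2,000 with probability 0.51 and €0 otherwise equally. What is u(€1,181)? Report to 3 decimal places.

By the standard-gamble method, u(€1,181) is just the indifference probability on the best outcome: 0.51.

0.510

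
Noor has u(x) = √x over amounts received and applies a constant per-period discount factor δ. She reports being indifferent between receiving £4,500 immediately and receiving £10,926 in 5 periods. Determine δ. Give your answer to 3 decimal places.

Equating discounted utilities: u(4500) = δ^5·u(10926) ⇒ δ^5 = u(4500)/u(10926).
With u(x) = √x: δ^5 = √4500/√10926 = √(4500/10926) = 0.64176.
Hence δ = (0.64176)^(1/5) = 0.91511.

δ ≈ 0.915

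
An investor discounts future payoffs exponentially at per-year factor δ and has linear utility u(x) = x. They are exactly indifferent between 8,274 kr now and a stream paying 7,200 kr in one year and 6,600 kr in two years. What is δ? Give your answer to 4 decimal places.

The stream is worth 7200δ + 6600δ² today, so 7200δ + 6600δ² = 8274.
Rearranged: 6600δ² + 7200δ − 8274 = 0.
The positive root is δ = [−7200 + √(7200² + 4·6600·8274)] / (2·6600) = (−7200 + 16440.000)/13200 ≈ 0.7000.

δ ≈ 0.7000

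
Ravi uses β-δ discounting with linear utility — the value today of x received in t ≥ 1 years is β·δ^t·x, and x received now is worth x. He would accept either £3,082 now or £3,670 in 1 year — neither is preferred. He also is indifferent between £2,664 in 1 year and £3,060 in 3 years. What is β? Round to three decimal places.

β ≈ 0.900

From the later pair, β·δ^1·2664 = β·δ^3·3060; dividing through, δ^2 = 2664/3060 = 0.87059, so δ = 0.93305.
Now use the now-vs-future pair: 3082 = β·δ·3670 gives β = 3082/(0.93305·3670) ≈ 0.900.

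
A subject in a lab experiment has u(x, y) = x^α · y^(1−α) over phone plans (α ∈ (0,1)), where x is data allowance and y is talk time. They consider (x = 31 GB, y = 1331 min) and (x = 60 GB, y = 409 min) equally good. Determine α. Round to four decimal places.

Set the two utilities equal: 31^α·1331^(1−α) = 60^α·409^(1−α).
Taking logs: α·ln 31 + (1−α)·ln 1331 = α·ln 60 + (1−α)·ln 409, i.e. α·-0.6603574 = (1−α)·-1.1799707.
Thus α·(-1.8403281) = -1.1799707, so α = -1.1799707/-1.8403281 ≈ 0.6412.

α ≈ 0.6412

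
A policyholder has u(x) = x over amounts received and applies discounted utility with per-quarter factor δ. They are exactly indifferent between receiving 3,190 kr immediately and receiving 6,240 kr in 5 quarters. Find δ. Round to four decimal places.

δ ≈ 0.8744

Equating discounted utilities: u(3190) = δ^5·u(6240) ⇒ δ^5 = u(3190)/u(6240).
With u(x) = x: δ^5 = 3190/6240 = 0.51122.
Hence δ = (0.51122)^(1/5) = 0.874422.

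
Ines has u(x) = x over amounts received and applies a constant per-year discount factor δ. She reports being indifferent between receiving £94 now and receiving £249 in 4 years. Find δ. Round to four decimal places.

Equating discounted utilities: u(94) = δ^4·u(249) ⇒ δ^4 = u(94)/u(249).
With u(x) = x: δ^4 = 94/249 = 0.37751.
Taking the 4th root: δ = 0.37751^(1/4) ≈ 0.7838.

δ ≈ 0.7838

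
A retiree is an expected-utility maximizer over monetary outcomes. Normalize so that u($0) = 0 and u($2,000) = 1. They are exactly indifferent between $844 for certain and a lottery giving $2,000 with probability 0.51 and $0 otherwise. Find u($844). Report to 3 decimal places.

0.510

u($844) equals the lottery's expected utility: 0.51·1 + 0.49·0 = 0.51.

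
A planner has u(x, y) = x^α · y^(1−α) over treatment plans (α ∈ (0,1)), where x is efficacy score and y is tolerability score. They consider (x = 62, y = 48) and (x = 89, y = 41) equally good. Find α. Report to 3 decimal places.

α ≈ 0.304

Indifference: 62^α · 48^(1−α) = 89^α · 41^(1−α).
(62/89)^α = (41/48)^(1−α); take logs: α·ln(62/89) = (1−α)·ln(41/48), i.e. α·-0.361502 = (1−α)·-0.157629.
So α/(1−α) = (-0.157629)/(-0.361502) = 0.436039, and α = 0.436039/1.436039 ≈ 0.304.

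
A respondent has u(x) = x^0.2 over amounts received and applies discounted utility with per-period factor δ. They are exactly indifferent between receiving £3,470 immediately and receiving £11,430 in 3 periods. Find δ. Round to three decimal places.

δ ≈ 0.924

The payoff in 3 periods is discounted by δ^3, so u(3470) = δ^3·u(11430) and δ^3 = u(3470)/u(11430).
With u(x) = x^0.2: δ^3 = 3470^0.2/11430^0.2 = (3470/11430)^0.2 = 0.78787.
So δ = 0.78787^(1/3) ≈ 0.924.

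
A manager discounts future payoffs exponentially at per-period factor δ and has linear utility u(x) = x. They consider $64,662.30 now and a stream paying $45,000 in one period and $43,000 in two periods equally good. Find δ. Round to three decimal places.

δ ≈ 0.810

Present value of the stream is 45000·δ + 43000·δ². Indifference gives 45000δ + 43000δ² = 64662.30.
So 43000δ² + 45000δ − 64662.30 = 0.
The positive root is δ = [−45000 + √(45000² + 4·43000·64662.30)] / (2·43000) = (−45000 + 114660.000)/86000 ≈ 0.810.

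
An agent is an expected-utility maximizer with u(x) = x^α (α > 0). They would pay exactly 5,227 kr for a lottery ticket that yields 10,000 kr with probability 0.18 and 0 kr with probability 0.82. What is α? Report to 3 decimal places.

α ≈ 2.643

EU(lottery) = 0.18·10000^α + 0.82·0 = 0.18·10000^α.
Setting u(5227) equal to that: 5227^α = 0.18·10000^α ⇒ (5227/10000)^α = 0.18.
Taking logs: α·ln(5227/10000) = ln(0.18), so α = -1.714798 / -0.648748 ≈ 2.643.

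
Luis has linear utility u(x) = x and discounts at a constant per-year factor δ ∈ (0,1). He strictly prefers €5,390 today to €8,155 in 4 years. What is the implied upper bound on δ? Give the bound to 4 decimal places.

δ < 0.9017

Comparing present values: 5390 > δ^4·8155.
Dividing by 8155: δ^4 < 0.66094. Both sides are positive, so the 4th root keeps the direction.
δ < 0.66094^(1/4) = 0.9017.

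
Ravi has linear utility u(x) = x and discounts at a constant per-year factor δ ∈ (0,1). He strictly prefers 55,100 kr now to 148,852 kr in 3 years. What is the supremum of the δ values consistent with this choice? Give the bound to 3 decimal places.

Under u(x) = x this choice says 55100 > δ^3·148852.
Hence δ^3 < 55100/148852 = 0.37017, and x ↦ x^(1/3) is increasing on (0,∞).
δ < 0.37017^(1/3) = 0.718.

δ < 0.718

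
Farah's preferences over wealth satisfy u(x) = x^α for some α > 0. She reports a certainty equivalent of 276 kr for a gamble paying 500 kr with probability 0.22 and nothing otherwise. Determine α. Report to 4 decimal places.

Since u(0) = 0, the lottery's EU is 0.22·500^α.
Setting u(276) equal to that: 276^α = 0.22·500^α ⇒ (276/500)^α = 0.22.
Take logs: α = ln 0.22 / ln(276/500) ≈ 2.548148.

α ≈ 2.5481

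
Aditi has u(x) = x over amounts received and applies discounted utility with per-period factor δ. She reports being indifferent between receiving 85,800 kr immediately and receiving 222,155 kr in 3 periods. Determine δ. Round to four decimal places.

δ ≈ 0.7282

Equating discounted utilities: u(85800) = δ^3·u(222155) ⇒ δ^3 = u(85800)/u(222155).
With u(x) = x: δ^3 = 85800/222155 = 0.38622.
Hence δ = (0.38622)^(1/3) = 0.728244.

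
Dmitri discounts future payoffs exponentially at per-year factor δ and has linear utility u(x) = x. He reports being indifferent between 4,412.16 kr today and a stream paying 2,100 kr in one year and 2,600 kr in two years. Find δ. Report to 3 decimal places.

Equating present values: 4412.16 = 2100δ + 2600δ².
Rearranged: 2600δ² + 2100δ − 4412.16 = 0.
By the quadratic formula (taking the positive root), δ = (−2100 + √50296464.00) / 5200 ≈ 0.960.

δ ≈ 0.960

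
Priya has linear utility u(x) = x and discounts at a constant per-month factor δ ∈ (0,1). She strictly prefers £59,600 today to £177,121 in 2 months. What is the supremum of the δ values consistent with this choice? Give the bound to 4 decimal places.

δ < 0.5801

Under u(x) = x this choice says 59600 > δ^2·177121.
So δ^2 < 59600/177121 = 0.33649; taking the square root of both positive sides preserves the inequality.
δ < 0.33649^(1/2) = 0.5801.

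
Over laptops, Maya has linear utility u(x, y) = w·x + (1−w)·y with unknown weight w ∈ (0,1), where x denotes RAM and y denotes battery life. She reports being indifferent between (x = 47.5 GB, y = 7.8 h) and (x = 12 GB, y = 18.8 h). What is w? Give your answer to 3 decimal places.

Equating utilities: w·47.5 + (1−w)·7.8 = w·12 + (1−w)·18.8.
Collecting terms: w·35.5 = (1−w)·11.
The marginal rate of substitution is 11/35.5, so w = 11/(35.5+11) = 0.237.

w = 0.237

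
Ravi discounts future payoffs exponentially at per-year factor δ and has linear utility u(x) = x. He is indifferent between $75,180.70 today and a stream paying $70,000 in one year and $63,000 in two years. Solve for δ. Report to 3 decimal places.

The stream is worth 70000δ + 63000δ² today, so 70000δ + 63000δ² = 75180.70.
That is, 63000δ² + 70000δ − 75180.70 = 0, a quadratic in δ.
δ = (−70000 + √(70000² + 4·63000·75180.70)) / (2·63000) = (−70000 + √23845536400.00) / 126000 ≈ 0.670.

δ ≈ 0.670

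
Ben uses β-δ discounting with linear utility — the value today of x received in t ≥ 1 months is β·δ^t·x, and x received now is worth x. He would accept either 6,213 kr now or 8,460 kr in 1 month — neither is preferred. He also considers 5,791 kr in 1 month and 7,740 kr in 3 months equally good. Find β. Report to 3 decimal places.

Both payoffs in the second observation are in the future, so β drops out: δ^1·5791 = δ^3·7740 ⇒ δ^2 = 5791/7740 = 0.74819, so δ = 0.86498.
Now use the now-vs-future pair: 6213 = β·δ·8460 gives β = 6213/(0.86498·8460) ≈ 0.849.

β ≈ 0.849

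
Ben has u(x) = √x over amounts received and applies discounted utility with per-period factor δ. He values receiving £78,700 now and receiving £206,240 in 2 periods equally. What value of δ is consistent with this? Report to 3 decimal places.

Indifference means u(78700) = δ^2 · u(206240), so δ^2 = u(78700)/u(206240).
Since u(x) = √x, δ^2 = √(78700/206240) = 0.61773.
Hence δ = (0.61773)^(1/2) = 0.78596.

δ ≈ 0.786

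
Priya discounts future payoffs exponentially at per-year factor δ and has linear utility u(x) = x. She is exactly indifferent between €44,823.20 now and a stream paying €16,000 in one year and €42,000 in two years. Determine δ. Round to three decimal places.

δ ≈ 0.860

Present value of the stream is 16000·δ + 42000·δ². Indifference gives 16000δ + 42000δ² = 44823.20.
That is, 42000δ² + 16000δ − 44823.20 = 0, a quadratic in δ.
By the quadratic formula (taking the positive root), δ = (−16000 + √7786297600.00) / 84000 ≈ 0.860.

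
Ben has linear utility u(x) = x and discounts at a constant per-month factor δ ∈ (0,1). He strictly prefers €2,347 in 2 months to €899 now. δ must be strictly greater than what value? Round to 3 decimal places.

Comparing present values: 899 < δ^2·2347.
Dividing by 2347: δ^2 > 0.38304. Both sides are positive, so the square root keeps the direction.
δ > 0.38304^(1/2) = 0.619.

δ > 0.619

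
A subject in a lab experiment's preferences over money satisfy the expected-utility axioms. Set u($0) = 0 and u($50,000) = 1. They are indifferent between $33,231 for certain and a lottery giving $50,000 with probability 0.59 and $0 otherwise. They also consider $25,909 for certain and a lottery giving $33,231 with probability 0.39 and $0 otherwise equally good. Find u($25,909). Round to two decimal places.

First, u($33,231) = 0.59·u($50,000) + 0.41·u($0) = 0.59.
The second indifference gives u($25,909) = 0.39·u($33,231) + 0.61·u($0) = 0.39·0.59 + 0.61·0.00 = 0.2301.

0.23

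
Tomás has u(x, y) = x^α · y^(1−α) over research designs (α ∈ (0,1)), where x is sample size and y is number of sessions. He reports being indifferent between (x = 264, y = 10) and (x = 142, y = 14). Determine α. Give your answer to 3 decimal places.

The Cobb–Douglas utilities coincide, so 264^α·10^(1−α) = 142^α·14^(1−α).
Taking logs: α·ln 264 + (1−α)·ln 10 = α·ln 142 + (1−α)·ln 14, i.e. α·0.620122 = (1−α)·0.336472.
Thus α·(0.956594) = 0.336472, so α = 0.336472/0.956594 ≈ 0.352.

α ≈ 0.352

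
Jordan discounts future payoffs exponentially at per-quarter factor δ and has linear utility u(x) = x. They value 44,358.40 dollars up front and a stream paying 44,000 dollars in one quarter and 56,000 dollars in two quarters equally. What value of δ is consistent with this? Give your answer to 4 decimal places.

Present value of the stream is 44000·δ + 56000·δ². Indifference gives 44000δ + 56000δ² = 44358.40.
So 56000δ² + 44000δ − 44358.40 = 0.
By the quadratic formula (taking the positive root), δ = (−44000 + √11872281600.00) / 112000 ≈ 0.5800.

δ ≈ 0.5800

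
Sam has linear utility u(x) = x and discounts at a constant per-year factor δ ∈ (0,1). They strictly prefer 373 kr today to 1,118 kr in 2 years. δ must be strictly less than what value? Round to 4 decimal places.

The preference means 373 > δ^2·1118.
Hence δ^2 < 373/1118 = 0.33363, and x ↦ x^(1/2) is increasing on (0,∞).
δ < (373/1118)^(1/2) ≈ 0.5776.

δ < 0.5776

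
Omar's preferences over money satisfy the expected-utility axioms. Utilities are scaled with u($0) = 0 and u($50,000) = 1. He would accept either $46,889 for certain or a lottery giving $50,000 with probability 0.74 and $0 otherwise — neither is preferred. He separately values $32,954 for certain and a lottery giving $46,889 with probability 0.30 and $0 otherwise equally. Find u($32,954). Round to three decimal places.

0.222

From the first indifference, u($46,889) = 0.74·u($50,000) + 0.26·u($0) = 0.74·1 + 0.26·0 = 0.74.
The second indifference gives u($32,954) = 0.30·u($46,889) + 0.70·u($0) = 0.30·0.74 + 0.70·0.00 = 0.2220.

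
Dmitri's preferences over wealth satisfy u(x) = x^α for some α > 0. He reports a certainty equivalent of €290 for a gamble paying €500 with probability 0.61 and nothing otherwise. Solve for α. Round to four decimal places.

The lottery's expected utility is 0.61·u(500) + 0.39·u(0) = 0.61·500^α (since u(0) = 0 for α > 0).
Setting u(290) equal to that: 290^α = 0.61·500^α ⇒ (290/500)^α = 0.61.
Take logs: α = ln 0.61 / ln(290/500) ≈ 0.907420.

α ≈ 0.9074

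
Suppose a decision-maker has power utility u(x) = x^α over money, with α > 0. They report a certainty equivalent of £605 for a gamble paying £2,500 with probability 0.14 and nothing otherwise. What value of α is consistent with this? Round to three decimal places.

α ≈ 1.386

The lottery's expected utility is 0.14·u(2500) + 0.86·u(0) = 0.14·2500^α (since u(0) = 0 for α > 0).
Equating: 605^α = 0.14·2500^α, i.e. 0.2420^α = 0.14.
Taking logs: α·ln(605/2500) = ln(0.14), so α = -1.966113 / -1.418818 ≈ 1.386.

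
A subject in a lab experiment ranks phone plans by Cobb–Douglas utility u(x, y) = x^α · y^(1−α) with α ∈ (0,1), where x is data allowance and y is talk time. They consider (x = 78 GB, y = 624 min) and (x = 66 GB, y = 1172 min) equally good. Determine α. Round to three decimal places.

α ≈ 0.790

The Cobb–Douglas utilities coincide, so 78^α·624^(1−α) = 66^α·1172^(1−α).
Taking logs: α·ln 78 + (1−α)·ln 624 = α·ln 66 + (1−α)·ln 1172, i.e. α·0.167054 = (1−α)·0.630317.
Thus α·(0.797371) = 0.630317, so α = 0.630317/0.797371 ≈ 0.790.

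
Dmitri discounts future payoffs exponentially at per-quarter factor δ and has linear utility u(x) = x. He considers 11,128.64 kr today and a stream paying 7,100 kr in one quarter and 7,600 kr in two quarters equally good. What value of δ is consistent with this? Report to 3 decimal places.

δ ≈ 0.830

Equating present values: 11128.64 = 7100δ + 7600δ².
Rearranged: 7600δ² + 7100δ − 11128.64 = 0.
The positive root is δ = [−7100 + √(7100² + 4·7600·11128.64)] / (2·7600) = (−7100 + 19716.000)/15200 ≈ 0.830.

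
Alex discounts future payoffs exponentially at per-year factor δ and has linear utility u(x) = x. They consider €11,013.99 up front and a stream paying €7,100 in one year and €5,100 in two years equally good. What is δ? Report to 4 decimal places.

δ ≈ 0.9300

Present value of the stream is 7100·δ + 5100·δ². Indifference gives 7100δ + 5100δ² = 11013.99.
Rearranged: 5100δ² + 7100δ − 11013.99 = 0.
By the quadratic formula (taking the positive root), δ = (−7100 + √275095396.00) / 10200 ≈ 0.9300.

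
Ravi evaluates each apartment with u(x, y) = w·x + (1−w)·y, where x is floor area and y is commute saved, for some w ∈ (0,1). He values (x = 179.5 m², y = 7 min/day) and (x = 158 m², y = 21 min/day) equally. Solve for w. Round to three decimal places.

w = 0.394

u(179.5,7) = u(158,21) means w·179.5 + (1−w)·7 = w·158 + (1−w)·21.
Collecting terms: w·21.5 = (1−w)·14.
So w/(1−w) = 14/21.5 = 0.6512, giving w = 14/(21.5+14) = 0.394.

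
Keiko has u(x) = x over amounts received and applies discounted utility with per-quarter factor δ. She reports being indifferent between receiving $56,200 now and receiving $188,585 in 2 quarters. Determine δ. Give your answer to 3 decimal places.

Indifference means u(56200) = δ^2 · u(188585), so δ^2 = u(56200)/u(188585).
With u(x) = x: δ^2 = 56200/188585 = 0.29801.
Hence δ = (0.29801)^(1/2) = 0.54590.

δ ≈ 0.546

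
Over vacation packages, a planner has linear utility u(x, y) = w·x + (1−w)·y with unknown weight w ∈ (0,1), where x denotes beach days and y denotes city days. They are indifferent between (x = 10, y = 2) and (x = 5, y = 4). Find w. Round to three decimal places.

w = 0.286

Equating utilities: w·10 + (1−w)·2 = w·5 + (1−w)·4.
Collecting terms: w·5 = (1−w)·2.
The marginal rate of substitution is 2/5, so w = 2/(5+2) = 0.286.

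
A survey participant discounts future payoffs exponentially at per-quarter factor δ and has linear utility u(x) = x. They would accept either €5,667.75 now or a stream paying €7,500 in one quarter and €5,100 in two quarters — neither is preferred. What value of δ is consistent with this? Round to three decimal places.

δ ≈ 0.550

Present value of the stream is 7500·δ + 5100·δ². Indifference gives 7500δ + 5100δ² = 5667.75.
Rearranged: 5100δ² + 7500δ − 5667.75 = 0.
By the quadratic formula (taking the positive root), δ = (−7500 + √171872100.00) / 10200 ≈ 0.550.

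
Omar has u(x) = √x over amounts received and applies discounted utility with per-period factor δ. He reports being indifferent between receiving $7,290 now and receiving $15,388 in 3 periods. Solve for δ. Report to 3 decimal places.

Equating discounted utilities: u(7290) = δ^3·u(15388) ⇒ δ^3 = u(7290)/u(15388).
Since u(x) = √x, δ^3 = √(7290/15388) = 0.68829.
Taking the cube root: δ = 0.68829^(1/3) ≈ 0.883.

δ ≈ 0.883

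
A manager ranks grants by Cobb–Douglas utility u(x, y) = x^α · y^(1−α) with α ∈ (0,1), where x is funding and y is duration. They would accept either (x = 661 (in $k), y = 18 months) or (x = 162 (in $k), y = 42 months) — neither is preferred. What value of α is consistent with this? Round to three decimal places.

α ≈ 0.376

The Cobb–Douglas utilities coincide, so 661^α·18^(1−α) = 162^α·42^(1−α).
Rearrange to (661/162)^α = (42/18)^(1−α) and take logs: α·1.406158 = (1−α)·0.847298.
So α/(1−α) = (0.847298)/(1.406158) = 0.602562, and α = 0.602562/1.602562 ≈ 0.376.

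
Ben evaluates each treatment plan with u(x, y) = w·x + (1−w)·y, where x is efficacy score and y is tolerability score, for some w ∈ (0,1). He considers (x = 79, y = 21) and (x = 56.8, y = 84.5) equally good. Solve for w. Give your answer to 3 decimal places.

w = 0.741

u(79,21) = u(56.8,84.5) means w·79 + (1−w)·21 = w·56.8 + (1−w)·84.5.
w·(79−56.8) = (1−w)·(84.5−21), i.e. w·22.2 = (1−w)·63.5.
So w/(1−w) = 63.5/22.2 = 2.8604, giving w = 63.5/(22.2+63.5) = 0.741.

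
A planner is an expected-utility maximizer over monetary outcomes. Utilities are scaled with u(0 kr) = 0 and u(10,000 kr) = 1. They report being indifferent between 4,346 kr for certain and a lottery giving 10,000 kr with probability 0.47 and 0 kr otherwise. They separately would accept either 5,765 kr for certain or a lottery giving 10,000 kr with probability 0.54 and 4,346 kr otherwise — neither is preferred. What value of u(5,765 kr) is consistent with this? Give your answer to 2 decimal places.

The first gamble pins u(4,346 kr): it must equal 0.47·1 + 0.53·0 = 0.47.
The second indifference gives u(5,765 kr) = 0.54·u(10,000 kr) + 0.46·u(4,346 kr) = 0.54·1.00 + 0.46·0.47 = 0.7562.

0.76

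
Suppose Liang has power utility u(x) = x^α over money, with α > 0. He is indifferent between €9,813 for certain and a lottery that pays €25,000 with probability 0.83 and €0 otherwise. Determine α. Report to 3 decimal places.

α ≈ 0.199

Since u(0) = 0, the lottery's EU is 0.83·25000^α.
Indifference: 9813^α = 0.83·25000^α, so (9813/25000)^α = 0.83.
α = ln(0.83) / ln(9813/25000) = -0.186330/-0.935168 ≈ 0.199.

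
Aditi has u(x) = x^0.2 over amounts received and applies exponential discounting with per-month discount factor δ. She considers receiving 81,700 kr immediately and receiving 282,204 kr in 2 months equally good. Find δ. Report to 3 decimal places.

Equating discounted utilities: u(81700) = δ^2·u(282204) ⇒ δ^2 = u(81700)/u(282204).
Since u(x) = x^0.2, δ^2 = (81700/282204)^0.2 = 0.28951^0.2 = 0.78043.
So δ = 0.78043^(1/2) ≈ 0.883.

δ ≈ 0.883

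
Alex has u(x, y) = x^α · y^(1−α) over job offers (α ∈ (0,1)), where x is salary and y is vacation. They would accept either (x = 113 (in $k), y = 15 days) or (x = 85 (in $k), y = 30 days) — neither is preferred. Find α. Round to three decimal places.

α ≈ 0.709

Indifference: 113^α · 15^(1−α) = 85^α · 30^(1−α).
Rearrange to (113/85)^α = (30/15)^(1−α) and take logs: α·0.284737 = (1−α)·0.693147.
With A = 0.284737 and B = 0.693147: α·A = (1−α)·B, so α = B/(A+B) = 0.693147/0.977884 ≈ 0.709.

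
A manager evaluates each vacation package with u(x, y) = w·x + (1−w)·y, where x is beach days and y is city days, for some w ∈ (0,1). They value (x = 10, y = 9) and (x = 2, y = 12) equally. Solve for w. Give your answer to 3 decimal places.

Indifference: w·10 + (1−w)·9 = w·2 + (1−w)·12.
Rearranging, 8·w − 3·(1−w) = 0.
Hence w = 3/(8+3) = 3/11 = 0.273.

w = 0.273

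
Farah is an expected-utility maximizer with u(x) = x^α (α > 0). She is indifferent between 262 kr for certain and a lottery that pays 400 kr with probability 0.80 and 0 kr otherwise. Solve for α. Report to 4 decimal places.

EU(lottery) = 0.80·400^α + 0.20·0 = 0.80·400^α.
Equating: 262^α = 0.80·400^α, i.e. 0.6550^α = 0.80.
α = ln(0.80) / ln(262/400) = -0.2231436/-0.4231200 ≈ 0.5274.

α ≈ 0.5274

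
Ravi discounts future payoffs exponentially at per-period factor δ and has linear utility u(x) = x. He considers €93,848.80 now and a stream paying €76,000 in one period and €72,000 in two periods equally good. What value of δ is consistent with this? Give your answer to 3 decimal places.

The stream is worth 76000δ + 72000δ² today, so 76000δ + 72000δ² = 93848.80.
That is, 72000δ² + 76000δ − 93848.80 = 0, a quadratic in δ.
By the quadratic formula (taking the positive root), δ = (−76000 + √32804454400.00) / 144000 ≈ 0.730.

δ ≈ 0.730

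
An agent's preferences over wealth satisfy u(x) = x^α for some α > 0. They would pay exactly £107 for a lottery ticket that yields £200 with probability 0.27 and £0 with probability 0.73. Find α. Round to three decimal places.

α ≈ 2.093

EU(lottery) = 0.27·200^α + 0.73·0 = 0.27·200^α.
Indifference: 107^α = 0.27·200^α, so (107/200)^α = 0.27.
Taking logs: α·ln(107/200) = ln(0.27), so α = -1.309333 / -0.625489 ≈ 2.093.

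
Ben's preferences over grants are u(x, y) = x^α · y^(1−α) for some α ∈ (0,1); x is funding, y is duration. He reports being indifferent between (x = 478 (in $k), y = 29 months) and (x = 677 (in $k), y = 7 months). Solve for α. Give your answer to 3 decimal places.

α ≈ 0.803

Indifference: 478^α · 29^(1−α) = 677^α · 7^(1−α).
Rearrange to (478/677)^α = (7/29)^(1−α) and take logs: α·-0.348061 = (1−α)·-1.421386.
Thus α·(-1.769447) = -1.421386, so α = -1.421386/-1.769447 ≈ 0.803.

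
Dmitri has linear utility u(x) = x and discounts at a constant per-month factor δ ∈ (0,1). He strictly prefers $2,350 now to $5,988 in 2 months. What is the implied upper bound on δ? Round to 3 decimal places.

δ < 0.626

The preference means 2350 > δ^2·5988.
Dividing by 5988: δ^2 < 0.39245. Both sides are positive, so the square root keeps the direction.
δ < 0.39245^(1/2) = 0.626.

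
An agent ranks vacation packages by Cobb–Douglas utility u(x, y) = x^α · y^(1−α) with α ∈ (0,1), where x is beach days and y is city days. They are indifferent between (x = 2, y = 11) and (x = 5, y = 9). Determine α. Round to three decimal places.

α ≈ 0.180

Set the two utilities equal: 2^α·11^(1−α) = 5^α·9^(1−α).
Taking logs: α·ln 2 + (1−α)·ln 11 = α·ln 5 + (1−α)·ln 9, i.e. α·-0.916291 = (1−α)·-0.200671.
With A = -0.916291 and B = -0.200671: α·A = (1−α)·B, so α = B/(A+B) = -0.200671/-1.116962 ≈ 0.180.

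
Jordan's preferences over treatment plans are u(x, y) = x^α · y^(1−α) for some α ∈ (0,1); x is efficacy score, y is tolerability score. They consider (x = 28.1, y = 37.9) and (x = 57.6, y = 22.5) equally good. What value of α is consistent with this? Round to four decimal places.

Indifference: 28.1^α · 37.9^(1−α) = 57.6^α · 22.5^(1−α).
(28.1/57.6)^α = (22.5/37.9)^(1−α); take logs: α·ln(28.1/57.6) = (1−α)·ln(22.5/37.9), i.e. α·-0.7177530 = (1−α)·-0.5214358.
So α/(1−α) = (-0.5214358)/(-0.7177530) = 0.7264836, and α = 0.7264836/1.7264836 ≈ 0.4208.

α ≈ 0.4208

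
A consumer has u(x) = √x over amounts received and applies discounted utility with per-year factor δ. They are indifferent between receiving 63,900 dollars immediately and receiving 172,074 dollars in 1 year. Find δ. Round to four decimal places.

The payoff in 1 year is discounted by δ, so u(63900) = δ·u(172074) and δ = u(63900)/u(172074).
Since u(x) = √x, δ = √(63900/172074) = 0.60939.

δ ≈ 0.6094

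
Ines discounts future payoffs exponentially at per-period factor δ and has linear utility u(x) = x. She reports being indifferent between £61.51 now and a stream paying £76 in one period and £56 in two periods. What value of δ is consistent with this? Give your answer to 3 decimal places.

δ ≈ 0.570

Equating present values: 61.51 = 76δ + 56δ².
Rearranged: 56δ² + 76δ − 61.51 = 0.
δ = (−76 + √(76² + 4·56·61.51)) / (2·56) = (−76 + √19554.24) / 112 ≈ 0.570.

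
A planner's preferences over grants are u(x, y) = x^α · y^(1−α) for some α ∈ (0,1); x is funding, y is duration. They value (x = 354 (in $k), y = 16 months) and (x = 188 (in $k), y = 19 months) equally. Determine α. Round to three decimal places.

Set the two utilities equal: 354^α·16^(1−α) = 188^α·19^(1−α).
(354/188)^α = (19/16)^(1−α); take logs: α·ln(354/188) = (1−α)·ln(19/16), i.e. α·0.632855 = (1−α)·0.171850.
Thus α·(0.804705) = 0.171850, so α = 0.171850/0.804705 ≈ 0.214.

α ≈ 0.214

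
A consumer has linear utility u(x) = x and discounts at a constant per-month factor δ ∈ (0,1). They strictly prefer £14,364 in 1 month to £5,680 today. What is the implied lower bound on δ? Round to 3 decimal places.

δ > 0.395

Comparing present values: 5680 < δ·14364.
Dividing through by 14364 gives δ > 0.39543.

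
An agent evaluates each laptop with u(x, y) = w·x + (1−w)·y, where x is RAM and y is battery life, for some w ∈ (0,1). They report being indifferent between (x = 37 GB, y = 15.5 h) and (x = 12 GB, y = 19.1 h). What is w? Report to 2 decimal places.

w = 0.13

Equating utilities: w·37 + (1−w)·15.5 = w·12 + (1−w)·19.1.
Rearranging, 25·w − 3.6·(1−w) = 0.
So w/(1−w) = 3.6/25 = 0.1440, giving w = 3.6/(25+3.6) = 0.13.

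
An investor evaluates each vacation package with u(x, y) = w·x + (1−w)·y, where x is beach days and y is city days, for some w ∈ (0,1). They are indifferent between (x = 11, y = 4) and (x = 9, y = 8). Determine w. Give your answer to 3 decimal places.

w = 0.667

u(11,4) = u(9,8) means w·11 + (1−w)·4 = w·9 + (1−w)·8.
Collecting terms: w·2 = (1−w)·4.
Hence w = 4/(2+4) = 4/6 = 0.667.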